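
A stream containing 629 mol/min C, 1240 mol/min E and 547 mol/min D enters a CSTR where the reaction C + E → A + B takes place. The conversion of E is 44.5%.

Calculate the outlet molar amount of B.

552 mol/min

E reacted = 0.445 × 1240 = 551.8 mol/min; ν_E = −1, so ξ = 551.8/1 = 551.8 mol/min.
Outlet amounts (n = n₀ + ν ξ):
  C: 629 − 1(551.8) = 77.2
  E: 1240 − 1(551.8) = 688.2
  A: 0 + 1(551.8) = 551.8
  B: 0 + 1(551.8) = 551.8
  D: 547 (inert)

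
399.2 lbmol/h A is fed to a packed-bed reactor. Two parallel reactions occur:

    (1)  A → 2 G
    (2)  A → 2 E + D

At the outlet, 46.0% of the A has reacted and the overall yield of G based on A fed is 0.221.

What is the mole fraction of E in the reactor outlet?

0.386

Yield of G: 2ξ₁ / 399.2 = 0.221 → ξ₁ = 44.11 lbmol/h.
Conversion of A: 1ξ₁ + 1ξ₂ = 0.46 × 399.2 = 183.6 → ξ₂ = 139.5 lbmol/h.
Outlet amounts (n = n₀ + Σ ν·ξ):
  A: 399.2 − 1(44.11) − 1(139.5) = 215.6
  G: 0 + 2(44.11) = 88.22
  E: 0 + 2(139.5) = 279
  D: 0 + 1(139.5) = 139.5
Total out = 722.4 lbmol/h; y_E = 279 / 722.4 = 0.3863.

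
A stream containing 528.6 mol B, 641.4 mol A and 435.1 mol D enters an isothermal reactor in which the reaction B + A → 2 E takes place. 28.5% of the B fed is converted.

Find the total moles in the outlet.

B reacted = 0.285 × 528.6 = 150.7 mol; ν_B = −1, so ξ = 150.7/1 = 150.7 mol.
Outlet amounts (n = n₀ + ν ξ):
  B: 528.6 − 1(150.7) = 377.9
  A: 641.4 − 1(150.7) = 490.7
  E: 0 + 2(150.7) = 301.3
  D: 435.1 (inert)
Total out = 377.9 + 490.7 + 301.3 + 435.1 = 1605 mol.

1610 mol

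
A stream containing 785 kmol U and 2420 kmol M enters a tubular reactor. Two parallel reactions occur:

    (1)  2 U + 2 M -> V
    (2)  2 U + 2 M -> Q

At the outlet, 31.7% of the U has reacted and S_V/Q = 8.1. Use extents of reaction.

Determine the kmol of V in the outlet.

111 kmol

Conversion of U: U consumed = 0.317 × 785 = 248.8 kmol = 2ξ₁ + 2ξ₂.
Selectivity: 1ξ₁ / (1ξ₂) = 8.1 → ξ₁ = 8.1 ξ₂.
Substitute: (2·8.1 + 2) ξ₂ = 248.8 → ξ₂ = 13.67 kmol, ξ₁ = 110.7 kmol.
Outlet amounts (n = n₀ + Σ ν·ξ):
  U: 785 − 2(110.7) − 2(13.67) = 536.2
  M: 2420 − 2(110.7) − 2(13.67) = 2171
  V: 0 + 1(110.7) = 110.7
  Q: 0 + 1(13.67) = 13.67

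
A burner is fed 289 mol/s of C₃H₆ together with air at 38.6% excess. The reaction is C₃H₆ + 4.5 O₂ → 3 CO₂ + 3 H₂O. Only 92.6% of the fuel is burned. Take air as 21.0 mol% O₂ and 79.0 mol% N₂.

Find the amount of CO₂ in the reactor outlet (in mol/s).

803 mol/s

Stoichiometric O₂ = 4.5 × 289 = 1300 mol/s; O₂ fed = 1300 × 1.386 = 1802 mol/s.
N₂ fed = 1802 × 79/21 = 6781 mol/s.
Fuel reacted = 0.926 × 289 → ξ = 267.6 mol/s.
Outlet (n = n₀ + ν ξ):
  C₃H₆: 289 − 1(267.6) = 21.39
  O₂: 1802 − 4.5(267.6) = 598.2
  N₂: 6781 (inert)
  CO₂: 0 + 3(267.6) = 802.8
  H₂O: 0 + 3(267.6) = 802.8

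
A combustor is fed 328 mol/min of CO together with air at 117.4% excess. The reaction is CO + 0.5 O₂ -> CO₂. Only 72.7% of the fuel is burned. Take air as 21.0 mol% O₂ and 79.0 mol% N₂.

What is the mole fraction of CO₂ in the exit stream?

0.125

Stoichiometric O₂ = 0.5 × 328 = 164 mol/min; O₂ fed = 164 × 2.174 = 356.5 mol/min.
N₂ fed = 356.5 × 79/21 = 1341 mol/min.
Fuel reacted = 0.727 × 328 → ξ = 238.5 mol/min.
Outlet (n = n₀ + ν ξ):
  CO: 328 − 1(238.5) = 89.54
  O₂: 356.5 − 0.5(238.5) = 237.3
  N₂: 1341 (inert)
  CO₂: 0 + 1(238.5) = 238.5
Total out = 1907 mol/min; y_CO₂ = 238.5 / 1907 = 0.1251.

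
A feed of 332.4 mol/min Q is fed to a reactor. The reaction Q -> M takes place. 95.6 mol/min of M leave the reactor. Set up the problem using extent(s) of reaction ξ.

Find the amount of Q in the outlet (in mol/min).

For M: n = n₀ + 1ξ → 95.6 = 0 + 1ξ, giving ξ = 95.6 mol/min.
Outlet amounts (n = n₀ + ν ξ):
  Q: 332.4 − 1(95.6) = 236.8
  M: 0 + 1(95.6) = 95.6

237 mol/min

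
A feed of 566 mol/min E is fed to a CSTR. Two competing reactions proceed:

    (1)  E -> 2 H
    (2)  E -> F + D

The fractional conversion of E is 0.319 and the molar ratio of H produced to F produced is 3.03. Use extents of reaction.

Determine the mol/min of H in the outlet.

218 mol/min

Conversion of E: E consumed = 0.319 × 566 = 180.6 mol/min = 1ξ₁ + 1ξ₂.
Selectivity: 2ξ₁ / (1ξ₂) = 3.03 → ξ₁ = 1.515 ξ₂.
Substitute: (1·1.515 + 1) ξ₂ = 180.6 → ξ₂ = 71.79 mol/min, ξ₁ = 108.8 mol/min.
Outlet amounts (n = n₀ + Σ ν·ξ):
  E: 566 − 1(108.8) − 1(71.79) = 385.4
  H: 0 + 2(108.8) = 217.5
  F: 0 + 1(71.79) = 71.79
  D: 0 + 1(71.79) = 71.79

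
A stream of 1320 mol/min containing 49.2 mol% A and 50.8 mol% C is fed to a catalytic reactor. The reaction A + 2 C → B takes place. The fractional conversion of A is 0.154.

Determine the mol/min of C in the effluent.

471 mol/min

A reacted = 0.154 × 649.4 = 100 mol/min; ν_A = −1, so ξ = 100/1 = 100 mol/min.
Outlet amounts (n = n₀ + ν ξ):
  A: 649.4 − 1(100) = 549.4
  C: 670.6 − 2(100) = 470.5
  B: 0 + 1(100) = 100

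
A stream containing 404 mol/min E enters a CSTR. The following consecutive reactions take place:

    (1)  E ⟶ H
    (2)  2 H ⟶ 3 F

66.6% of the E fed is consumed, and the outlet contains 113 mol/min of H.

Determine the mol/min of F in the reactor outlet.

234 mol/min

Conversion of E: E consumed = 1ξ₁ = 0.666 × 404 → ξ₁ = 269.1 mol/min.
H balance: n_H = 0 + 1ξ₁ − 2ξ₂ = 113 → ξ₂ = (1·269.1 − 113)/2 = 78.03 mol/min.
Outlet amounts (n = n₀ + Σ ν·ξ):
  E: 404 − 1(269.1) = 134.9
  H: 0 + 1(269.1) − 2(78.03) = 113
  F: 0 + 3(78.03) = 234.1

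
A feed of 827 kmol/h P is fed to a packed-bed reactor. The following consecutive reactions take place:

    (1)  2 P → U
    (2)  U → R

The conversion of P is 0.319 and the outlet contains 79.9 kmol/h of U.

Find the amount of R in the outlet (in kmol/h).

Conversion of P: P consumed = 2ξ₁ = 0.319 × 827 → ξ₁ = 131.9 kmol/h.
U balance: n_U = 0 + 1ξ₁ − 1ξ₂ = 79.9 → ξ₂ = (1·131.9 − 79.9)/1 = 52.01 kmol/h.
Outlet amounts (n = n₀ + Σ ν·ξ):
  P: 827 − 2(131.9) = 563.2
  U: 0 + 1(131.9) − 1(52.01) = 79.9
  R: 0 + 1(52.01) = 52.01

52 kmol/h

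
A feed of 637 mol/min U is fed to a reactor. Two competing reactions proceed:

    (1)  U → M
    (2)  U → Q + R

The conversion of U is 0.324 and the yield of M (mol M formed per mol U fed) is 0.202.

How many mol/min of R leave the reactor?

Yield of M: 1ξ₁ / 637 = 0.202 → ξ₁ = 128.7 mol/min.
Conversion of U: 1ξ₁ + 1ξ₂ = 0.324 × 637 = 206.4 → ξ₂ = 77.71 mol/min.
Outlet amounts (n = n₀ + Σ ν·ξ):
  U: 637 − 1(128.7) − 1(77.71) = 430.6
  M: 0 + 1(128.7) = 128.7
  Q: 0 + 1(77.71) = 77.71
  R: 0 + 1(77.71) = 77.71

77.7 mol/min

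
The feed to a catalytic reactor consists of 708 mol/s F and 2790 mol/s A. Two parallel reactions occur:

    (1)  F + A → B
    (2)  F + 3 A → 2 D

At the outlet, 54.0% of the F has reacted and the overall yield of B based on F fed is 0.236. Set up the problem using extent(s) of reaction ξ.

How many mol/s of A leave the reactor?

1980 mol/s

Yield of B: 1ξ₁ / 708 = 0.236 → ξ₁ = 167.1 mol/s.
Conversion of F: 1ξ₁ + 1ξ₂ = 0.54 × 708 = 382.3 → ξ₂ = 215.2 mol/s.
Outlet amounts (n = n₀ + Σ ν·ξ):
  F: 708 − 1(167.1) − 1(215.2) = 325.7
  A: 2790 − 1(167.1) − 3(215.2) = 1977
  B: 0 + 1(167.1) = 167.1
  D: 0 + 2(215.2) = 430.5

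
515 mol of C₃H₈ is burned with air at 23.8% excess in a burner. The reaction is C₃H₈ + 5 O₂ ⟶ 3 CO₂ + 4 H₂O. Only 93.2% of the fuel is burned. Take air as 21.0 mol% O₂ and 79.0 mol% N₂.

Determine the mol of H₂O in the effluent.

1920 mol

Stoichiometric O₂ = 5 × 515 = 2575 mol; O₂ fed = 2575 × 1.238 = 3188 mol.
N₂ fed = 3188 × 79/21 = 11990 mol.
Fuel reacted = 0.932 × 515 → ξ = 480 mol.
Outlet (n = n₀ + ν ξ):
  C₃H₈: 515 − 1(480) = 35.02
  O₂: 3188 − 5(480) = 787.9
  N₂: 11990 (inert)
  CO₂: 0 + 3(480) = 1440
  H₂O: 0 + 4(480) = 1920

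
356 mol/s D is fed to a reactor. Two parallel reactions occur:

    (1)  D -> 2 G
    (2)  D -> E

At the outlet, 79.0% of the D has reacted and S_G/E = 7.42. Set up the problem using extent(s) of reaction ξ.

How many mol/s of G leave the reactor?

Conversion of D: D consumed = 0.79 × 356 = 281.2 mol/s = 1ξ₁ + 1ξ₂.
Selectivity: 2ξ₁ / (1ξ₂) = 7.42 → ξ₁ = 3.71 ξ₂.
Substitute: (1·3.71 + 1) ξ₂ = 281.2 → ξ₂ = 59.71 mol/s, ξ₁ = 221.5 mol/s.
Outlet amounts (n = n₀ + Σ ν·ξ):
  D: 356 − 1(221.5) − 1(59.71) = 74.76
  G: 0 + 2(221.5) = 443.1
  E: 0 + 1(59.71) = 59.71

443 mol/s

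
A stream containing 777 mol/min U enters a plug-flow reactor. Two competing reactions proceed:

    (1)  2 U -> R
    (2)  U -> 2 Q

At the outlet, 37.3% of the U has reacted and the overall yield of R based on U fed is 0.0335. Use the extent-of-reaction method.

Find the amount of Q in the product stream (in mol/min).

476 mol/min

Yield of R: 1ξ₁ / 777 = 0.0335 → ξ₁ = 26.03 mol/min.
Conversion of U: 2ξ₁ + 1ξ₂ = 0.373 × 777 = 289.8 → ξ₂ = 237.8 mol/min.
Outlet amounts (n = n₀ + Σ ν·ξ):
  U: 777 − 2(26.03) − 1(237.8) = 487.2
  R: 0 + 1(26.03) = 26.03
  Q: 0 + 2(237.8) = 475.5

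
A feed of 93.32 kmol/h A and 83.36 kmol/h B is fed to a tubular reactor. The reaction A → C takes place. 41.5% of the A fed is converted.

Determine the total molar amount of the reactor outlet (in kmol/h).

A reacted = 0.415 × 93.32 = 38.73 kmol/h; ν_A = −1, so ξ = 38.73/1 = 38.73 kmol/h.
Outlet amounts (n = n₀ + ν ξ):
  A: 93.32 − 1(38.73) = 54.59
  C: 0 + 1(38.73) = 38.73
  B: 83.36 (inert)
Total out = 54.59 + 38.73 + 83.36 = 176.7 kmol/h.

177 kmol/h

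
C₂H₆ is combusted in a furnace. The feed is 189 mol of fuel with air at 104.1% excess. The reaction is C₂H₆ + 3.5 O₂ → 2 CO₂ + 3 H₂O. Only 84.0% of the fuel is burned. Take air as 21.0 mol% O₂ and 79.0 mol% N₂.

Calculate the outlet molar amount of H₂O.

Stoichiometric O₂ = 3.5 × 189 = 661.5 mol; O₂ fed = 661.5 × 2.041 = 1350 mol.
N₂ fed = 1350 × 79/21 = 5079 mol.
Fuel reacted = 0.84 × 189 → ξ = 158.8 mol.
Outlet (n = n₀ + ν ξ):
  C₂H₆: 189 − 1(158.8) = 30.24
  O₂: 1350 − 3.5(158.8) = 794.5
  N₂: 5079 (inert)
  CO₂: 0 + 2(158.8) = 317.5
  H₂O: 0 + 3(158.8) = 476.3

476 mol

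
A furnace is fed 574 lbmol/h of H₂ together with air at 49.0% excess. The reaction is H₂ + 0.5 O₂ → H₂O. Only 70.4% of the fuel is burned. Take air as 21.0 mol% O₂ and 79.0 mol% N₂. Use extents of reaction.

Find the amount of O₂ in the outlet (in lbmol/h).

226 lbmol/h

Stoichiometric O₂ = 0.5 × 574 = 287 lbmol/h; O₂ fed = 287 × 1.490 = 427.6 lbmol/h.
N₂ fed = 427.6 × 79/21 = 1609 lbmol/h.
Fuel reacted = 0.704 × 574 → ξ = 404.1 lbmol/h.
Outlet (n = n₀ + ν ξ):
  H₂: 574 − 1(404.1) = 169.9
  O₂: 427.6 − 0.5(404.1) = 225.6
  N₂: 1609 (inert)
  H₂O: 0 + 1(404.1) = 404.1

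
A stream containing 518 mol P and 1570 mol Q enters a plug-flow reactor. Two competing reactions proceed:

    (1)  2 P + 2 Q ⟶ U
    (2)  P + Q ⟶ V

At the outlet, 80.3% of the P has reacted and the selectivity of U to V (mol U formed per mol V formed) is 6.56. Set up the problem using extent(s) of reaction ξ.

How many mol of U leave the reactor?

Conversion of P: P consumed = 0.803 × 518 = 416 mol = 2ξ₁ + 1ξ₂.
Selectivity: 1ξ₁ / (1ξ₂) = 6.56 → ξ₁ = 6.56 ξ₂.
Substitute: (2·6.56 + 1) ξ₂ = 416 → ξ₂ = 29.46 mol, ξ₁ = 193.2 mol.
Outlet amounts (n = n₀ + Σ ν·ξ):
  P: 518 − 2(193.2) − 1(29.46) = 102
  Q: 1570 − 2(193.2) − 1(29.46) = 1154
  U: 0 + 1(193.2) = 193.2
  V: 0 + 1(29.46) = 29.46

193 mol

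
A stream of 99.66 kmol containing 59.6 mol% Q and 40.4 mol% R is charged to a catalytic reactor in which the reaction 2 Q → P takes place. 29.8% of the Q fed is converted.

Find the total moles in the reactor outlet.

Q reacted = 0.298 × 59.4 = 17.7 kmol; ν_Q = −2, so ξ = 17.7/2 = 8.85 kmol.
Outlet amounts (n = n₀ + ν ξ):
  Q: 59.4 − 2(8.85) = 41.7
  P: 0 + 1(8.85) = 8.85
  R: 40.26 (inert)
Total out = 41.7 + 8.85 + 40.26 = 90.81 kmol.

90.8 kmol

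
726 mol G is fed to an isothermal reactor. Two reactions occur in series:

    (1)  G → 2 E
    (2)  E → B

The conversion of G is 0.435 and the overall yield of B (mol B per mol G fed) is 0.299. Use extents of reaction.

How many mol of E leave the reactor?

Conversion of G: G consumed = 1ξ₁ = 0.435 × 726 → ξ₁ = 315.8 mol.
Yield of B: 1ξ₂ / 726 = 0.299 → ξ₂ = 217.1 mol.
Outlet amounts (n = n₀ + Σ ν·ξ):
  G: 726 − 1(315.8) = 410.2
  E: 0 + 2(315.8) − 1(217.1) = 414.5
  B: 0 + 1(217.1) = 217.1

415 mol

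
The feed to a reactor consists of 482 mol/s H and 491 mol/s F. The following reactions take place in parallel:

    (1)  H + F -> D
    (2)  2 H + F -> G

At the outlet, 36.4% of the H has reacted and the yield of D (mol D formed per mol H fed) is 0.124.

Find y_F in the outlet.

Yield of D: 1ξ₁ / 482 = 0.124 → ξ₁ = 59.77 mol/s.
Conversion of H: 1ξ₁ + 2ξ₂ = 0.364 × 482 = 175.4 → ξ₂ = 57.84 mol/s.
Outlet amounts (n = n₀ + Σ ν·ξ):
  H: 482 − 1(59.77) − 2(57.84) = 306.6
  F: 491 − 1(59.77) − 1(57.84) = 373.4
  D: 0 + 1(59.77) = 59.77
  G: 0 + 1(57.84) = 57.84
Total out = 797.6 mol/s; y_F = 373.4 / 797.6 = 0.4682.

0.468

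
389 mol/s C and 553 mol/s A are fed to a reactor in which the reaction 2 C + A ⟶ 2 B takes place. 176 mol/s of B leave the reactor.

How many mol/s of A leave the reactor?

465 mol/s

For B: n = n₀ + 2ξ → 176 = 0 + 2ξ, giving ξ = 88 mol/s.
Outlet amounts (n = n₀ + ν ξ):
  C: 389 − 2(88) = 213
  A: 553 − 1(88) = 465
  B: 0 + 2(88) = 176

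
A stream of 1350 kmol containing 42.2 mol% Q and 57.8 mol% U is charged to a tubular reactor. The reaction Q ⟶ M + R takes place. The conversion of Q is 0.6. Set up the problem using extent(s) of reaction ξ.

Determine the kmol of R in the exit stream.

342 kmol

Q reacted = 0.6 × 569.7 = 341.8 kmol; ν_Q = −1, so ξ = 341.8/1 = 341.8 kmol.
Outlet amounts (n = n₀ + ν ξ):
  Q: 569.7 − 1(341.8) = 227.9
  M: 0 + 1(341.8) = 341.8
  R: 0 + 1(341.8) = 341.8
  U: 780.3 (inert)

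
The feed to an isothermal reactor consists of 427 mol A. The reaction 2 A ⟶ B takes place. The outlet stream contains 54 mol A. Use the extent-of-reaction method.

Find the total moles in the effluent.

For A: n = n₀ − 2ξ → 54 = 427 − 2ξ, giving ξ = 186.5 mol.
Outlet amounts (n = n₀ + ν ξ):
  A: 427 − 2(186.5) = 54
  B: 0 + 1(186.5) = 186.5
Total out = 54 + 186.5 = 240.5 mol.

240 mol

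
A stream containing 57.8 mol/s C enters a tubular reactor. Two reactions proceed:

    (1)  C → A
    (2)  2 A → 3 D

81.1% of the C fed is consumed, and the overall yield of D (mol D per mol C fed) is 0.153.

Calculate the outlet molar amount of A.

Conversion of C: C consumed = 1ξ₁ = 0.811 × 57.8 → ξ₁ = 46.88 mol/s.
Yield of D: 3ξ₂ / 57.8 = 0.153 → ξ₂ = 2.948 mol/s.
Outlet amounts (n = n₀ + Σ ν·ξ):
  C: 57.8 − 1(46.88) = 10.92
  A: 0 + 1(46.88) − 2(2.948) = 40.98
  D: 0 + 3(2.948) = 8.843

41 mol/s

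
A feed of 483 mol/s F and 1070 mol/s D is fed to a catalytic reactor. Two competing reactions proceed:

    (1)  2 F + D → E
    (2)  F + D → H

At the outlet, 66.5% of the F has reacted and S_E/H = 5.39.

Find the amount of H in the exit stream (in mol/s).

Conversion of F: F consumed = 0.665 × 483 = 321.2 mol/s = 2ξ₁ + 1ξ₂.
Selectivity: 1ξ₁ / (1ξ₂) = 5.39 → ξ₁ = 5.39 ξ₂.
Substitute: (2·5.39 + 1) ξ₂ = 321.2 → ξ₂ = 27.27 mol/s, ξ₁ = 147 mol/s.
Outlet amounts (n = n₀ + Σ ν·ξ):
  F: 483 − 2(147) − 1(27.27) = 161.8
  D: 1070 − 1(147) − 1(27.27) = 895.8
  E: 0 + 1(147) = 147
  H: 0 + 1(27.27) = 27.27

27.3 mol/s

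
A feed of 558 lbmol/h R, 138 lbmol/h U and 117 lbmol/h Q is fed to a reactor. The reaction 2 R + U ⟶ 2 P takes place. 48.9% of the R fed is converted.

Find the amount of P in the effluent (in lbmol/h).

R reacted = 0.489 × 558 = 272.9 lbmol/h; ν_R = −2, so ξ = 272.9/2 = 136.4 lbmol/h.
Outlet amounts (n = n₀ + ν ξ):
  R: 558 − 2(136.4) = 285.1
  U: 138 − 1(136.4) = 1.569
  P: 0 + 2(136.4) = 272.9
  Q: 117 (inert)

273 lbmol/h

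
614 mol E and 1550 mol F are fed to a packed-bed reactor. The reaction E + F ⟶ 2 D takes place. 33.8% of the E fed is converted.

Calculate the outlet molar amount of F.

E reacted = 0.338 × 614 = 207.5 mol; ν_E = −1, so ξ = 207.5/1 = 207.5 mol.
Outlet amounts (n = n₀ + ν ξ):
  E: 614 − 1(207.5) = 406.5
  F: 1550 − 1(207.5) = 1342
  D: 0 + 2(207.5) = 415.1

1340 mol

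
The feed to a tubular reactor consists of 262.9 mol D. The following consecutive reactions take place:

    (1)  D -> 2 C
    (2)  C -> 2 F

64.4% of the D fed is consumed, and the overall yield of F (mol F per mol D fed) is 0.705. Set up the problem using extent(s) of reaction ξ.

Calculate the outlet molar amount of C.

246 mol

Conversion of D: D consumed = 1ξ₁ = 0.644 × 262.9 → ξ₁ = 169.3 mol.
Yield of F: 2ξ₂ / 262.9 = 0.705 → ξ₂ = 92.67 mol.
Outlet amounts (n = n₀ + Σ ν·ξ):
  D: 262.9 − 1(169.3) = 93.59
  C: 0 + 2(169.3) − 1(92.67) = 245.9
  F: 0 + 2(92.67) = 185.3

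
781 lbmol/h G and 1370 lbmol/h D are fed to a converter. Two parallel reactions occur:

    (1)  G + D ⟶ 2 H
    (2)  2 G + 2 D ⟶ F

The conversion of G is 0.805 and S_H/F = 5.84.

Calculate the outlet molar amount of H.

Conversion of G: G consumed = 0.805 × 781 = 628.7 lbmol/h = 1ξ₁ + 2ξ₂.
Selectivity: 2ξ₁ / (1ξ₂) = 5.84 → ξ₁ = 2.92 ξ₂.
Substitute: (1·2.92 + 2) ξ₂ = 628.7 → ξ₂ = 127.8 lbmol/h, ξ₁ = 373.1 lbmol/h.
Outlet amounts (n = n₀ + Σ ν·ξ):
  G: 781 − 1(373.1) − 2(127.8) = 152.3
  D: 1370 − 1(373.1) − 2(127.8) = 741.3
  H: 0 + 2(373.1) = 746.3
  F: 0 + 1(127.8) = 127.8

746 lbmol/h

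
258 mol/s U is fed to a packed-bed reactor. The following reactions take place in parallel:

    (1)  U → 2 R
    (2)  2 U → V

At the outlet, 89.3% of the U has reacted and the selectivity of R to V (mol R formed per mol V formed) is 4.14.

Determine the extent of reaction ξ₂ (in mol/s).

Conversion of U: U consumed = 0.893 × 258 = 230.4 mol/s = 1ξ₁ + 2ξ₂.
Selectivity: 2ξ₁ / (1ξ₂) = 4.14 → ξ₁ = 2.07 ξ₂.
Substitute: (1·2.07 + 2) ξ₂ = 230.4 → ξ₂ = 56.61 mol/s, ξ₁ = 117.2 mol/s.
Outlet amounts (n = n₀ + Σ ν·ξ):
  U: 258 − 1(117.2) − 2(56.61) = 27.61
  R: 0 + 2(117.2) = 234.4
  V: 0 + 1(56.61) = 56.61

ξ₂ = 56.6 mol/s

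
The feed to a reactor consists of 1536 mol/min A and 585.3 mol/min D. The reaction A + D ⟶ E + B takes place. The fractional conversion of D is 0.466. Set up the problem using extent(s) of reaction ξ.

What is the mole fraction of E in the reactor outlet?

0.129

D reacted = 0.466 × 585.3 = 272.7 mol/min; ν_D = −1, so ξ = 272.7/1 = 272.7 mol/min.
Outlet amounts (n = n₀ + ν ξ):
  A: 1536 − 1(272.7) = 1263
  D: 585.3 − 1(272.7) = 312.6
  E: 0 + 1(272.7) = 272.7
  B: 0 + 1(272.7) = 272.7
Total out = 2121 mol/min; y_E = 272.7 / 2121 = 0.1286.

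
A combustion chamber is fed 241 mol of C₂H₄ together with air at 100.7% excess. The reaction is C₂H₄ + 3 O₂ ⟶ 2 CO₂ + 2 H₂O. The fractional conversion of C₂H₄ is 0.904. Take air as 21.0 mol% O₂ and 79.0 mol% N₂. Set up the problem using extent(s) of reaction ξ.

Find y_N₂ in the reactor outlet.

Stoichiometric O₂ = 3 × 241 = 723 mol; O₂ fed = 723 × 2.007 = 1451 mol.
N₂ fed = 1451 × 79/21 = 5459 mol.
Fuel reacted = 0.904 × 241 → ξ = 217.9 mol.
Outlet (n = n₀ + ν ξ):
  C₂H₄: 241 − 1(217.9) = 23.14
  O₂: 1451 − 3(217.9) = 797.5
  N₂: 5459 (inert)
  CO₂: 0 + 2(217.9) = 435.7
  H₂O: 0 + 2(217.9) = 435.7
Total out = 7151 mol; y_N₂ = 5459 / 7151 = 0.7634.

0.763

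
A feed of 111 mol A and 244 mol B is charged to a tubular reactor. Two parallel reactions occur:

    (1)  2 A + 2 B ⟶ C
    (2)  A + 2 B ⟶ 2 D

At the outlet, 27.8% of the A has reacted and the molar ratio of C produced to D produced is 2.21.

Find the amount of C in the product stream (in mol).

13.9 mol

Conversion of A: A consumed = 0.278 × 111 = 30.86 mol = 2ξ₁ + 1ξ₂.
Selectivity: 1ξ₁ / (2ξ₂) = 2.21 → ξ₁ = 4.42 ξ₂.
Substitute: (2·4.42 + 1) ξ₂ = 30.86 → ξ₂ = 3.136 mol, ξ₁ = 13.86 mol.
Outlet amounts (n = n₀ + Σ ν·ξ):
  A: 111 − 2(13.86) − 1(3.136) = 80.14
  B: 244 − 2(13.86) − 2(3.136) = 210
  C: 0 + 1(13.86) = 13.86
  D: 0 + 2(3.136) = 6.272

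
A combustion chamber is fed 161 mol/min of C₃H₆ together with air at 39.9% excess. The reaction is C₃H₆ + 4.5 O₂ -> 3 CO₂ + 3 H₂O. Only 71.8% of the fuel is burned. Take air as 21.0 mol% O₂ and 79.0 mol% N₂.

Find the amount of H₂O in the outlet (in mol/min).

Stoichiometric O₂ = 4.5 × 161 = 724.5 mol/min; O₂ fed = 724.5 × 1.399 = 1014 mol/min.
N₂ fed = 1014 × 79/21 = 3813 mol/min.
Fuel reacted = 0.718 × 161 → ξ = 115.6 mol/min.
Outlet (n = n₀ + ν ξ):
  C₃H₆: 161 − 1(115.6) = 45.4
  O₂: 1014 − 4.5(115.6) = 493.4
  N₂: 3813 (inert)
  CO₂: 0 + 3(115.6) = 346.8
  H₂O: 0 + 3(115.6) = 346.8

347 mol/min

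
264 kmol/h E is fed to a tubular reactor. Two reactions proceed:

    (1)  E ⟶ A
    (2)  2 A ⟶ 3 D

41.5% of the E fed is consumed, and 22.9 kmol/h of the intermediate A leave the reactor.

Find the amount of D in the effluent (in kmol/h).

Conversion of E: E consumed = 1ξ₁ = 0.415 × 264 → ξ₁ = 109.6 kmol/h.
A balance: n_A = 0 + 1ξ₁ − 2ξ₂ = 22.9 → ξ₂ = (1·109.6 − 22.9)/2 = 43.33 kmol/h.
Outlet amounts (n = n₀ + Σ ν·ξ):
  E: 264 − 1(109.6) = 154.4
  A: 0 + 1(109.6) − 2(43.33) = 22.9
  D: 0 + 3(43.33) = 130

130 kmol/h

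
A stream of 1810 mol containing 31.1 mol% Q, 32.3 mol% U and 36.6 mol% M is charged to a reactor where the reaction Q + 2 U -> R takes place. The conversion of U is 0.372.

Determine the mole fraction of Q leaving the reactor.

0.285

U reacted = 0.372 × 584.6 = 217.5 mol; ν_U = −2, so ξ = 217.5/2 = 108.7 mol.
Outlet amounts (n = n₀ + ν ξ):
  Q: 562.9 − 1(108.7) = 454.2
  U: 584.6 − 2(108.7) = 367.1
  R: 0 + 1(108.7) = 108.7
  M: 662.5 (inert)
Total out = 1593 mol; y_Q = 454.2 / 1593 = 0.2852.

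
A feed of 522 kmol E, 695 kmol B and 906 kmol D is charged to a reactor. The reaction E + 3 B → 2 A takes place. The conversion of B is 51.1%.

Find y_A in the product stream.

B reacted = 0.511 × 695 = 355.1 kmol; ν_B = −3, so ξ = 355.1/3 = 118.4 kmol.
Outlet amounts (n = n₀ + ν ξ):
  E: 522 − 1(118.4) = 403.6
  B: 695 − 3(118.4) = 339.9
  A: 0 + 2(118.4) = 236.8
  D: 906 (inert)
Total out = 1886 kmol; y_A = 236.8 / 1886 = 0.1255.

0.126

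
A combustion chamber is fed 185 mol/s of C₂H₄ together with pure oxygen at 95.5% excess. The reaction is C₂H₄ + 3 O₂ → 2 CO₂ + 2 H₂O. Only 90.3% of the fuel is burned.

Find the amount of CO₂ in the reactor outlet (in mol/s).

Stoichiometric O₂ = 3 × 185 = 555 mol/s; O₂ fed = 555 × 1.955 = 1085 mol/s.
Fuel reacted = 0.903 × 185 → ξ = 167.1 mol/s.
Outlet (n = n₀ + ν ξ):
  C₂H₄: 185 − 1(167.1) = 17.94
  O₂: 1085 − 3(167.1) = 583.9
  CO₂: 0 + 2(167.1) = 334.1
  H₂O: 0 + 2(167.1) = 334.1

334 mol/s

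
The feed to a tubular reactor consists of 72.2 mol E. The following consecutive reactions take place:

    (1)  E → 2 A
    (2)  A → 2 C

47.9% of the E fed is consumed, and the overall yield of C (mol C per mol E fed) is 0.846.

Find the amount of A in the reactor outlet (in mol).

38.6 mol

Conversion of E: E consumed = 1ξ₁ = 0.479 × 72.2 → ξ₁ = 34.58 mol.
Yield of C: 2ξ₂ / 72.2 = 0.846 → ξ₂ = 30.54 mol.
Outlet amounts (n = n₀ + Σ ν·ξ):
  E: 72.2 − 1(34.58) = 37.62
  A: 0 + 2(34.58) − 1(30.54) = 38.63
  C: 0 + 2(30.54) = 61.08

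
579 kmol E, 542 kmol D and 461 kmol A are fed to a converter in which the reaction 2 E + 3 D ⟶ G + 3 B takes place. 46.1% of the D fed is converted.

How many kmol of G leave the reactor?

D reacted = 0.461 × 542 = 249.9 kmol; ν_D = −3, so ξ = 249.9/3 = 83.29 kmol.
Outlet amounts (n = n₀ + ν ξ):
  E: 579 − 2(83.29) = 412.4
  D: 542 − 3(83.29) = 292.1
  G: 0 + 1(83.29) = 83.29
  B: 0 + 3(83.29) = 249.9
  A: 461 (inert)

83.3 kmol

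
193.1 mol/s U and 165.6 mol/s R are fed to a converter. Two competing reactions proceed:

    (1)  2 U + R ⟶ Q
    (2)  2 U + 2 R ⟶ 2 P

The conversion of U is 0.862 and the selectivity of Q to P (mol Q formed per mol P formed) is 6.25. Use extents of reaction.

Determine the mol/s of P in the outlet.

12.3 mol/s

Conversion of U: U consumed = 0.862 × 193.1 = 166.5 mol/s = 2ξ₁ + 2ξ₂.
Selectivity: 1ξ₁ / (2ξ₂) = 6.25 → ξ₁ = 12.5 ξ₂.
Substitute: (2·12.5 + 2) ξ₂ = 166.5 → ξ₂ = 6.165 mol/s, ξ₁ = 77.06 mol/s.
Outlet amounts (n = n₀ + Σ ν·ξ):
  U: 193.1 − 2(77.06) − 2(6.165) = 26.65
  R: 165.6 − 1(77.06) − 2(6.165) = 76.21
  Q: 0 + 1(77.06) = 77.06
  P: 0 + 2(6.165) = 12.33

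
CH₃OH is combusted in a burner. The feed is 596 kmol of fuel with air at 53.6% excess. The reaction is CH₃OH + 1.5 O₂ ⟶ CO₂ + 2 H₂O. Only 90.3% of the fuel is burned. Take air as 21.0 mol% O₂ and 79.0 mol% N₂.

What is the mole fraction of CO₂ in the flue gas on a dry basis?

0.0851

Stoichiometric O₂ = 1.5 × 596 = 894 kmol; O₂ fed = 894 × 1.536 = 1373 kmol.
N₂ fed = 1373 × 79/21 = 5166 kmol.
Fuel reacted = 0.903 × 596 → ξ = 538.2 kmol.
Outlet (n = n₀ + ν ξ):
  CH₃OH: 596 − 1(538.2) = 57.81
  O₂: 1373 − 1.5(538.2) = 565.9
  N₂: 5166 (inert)
  CO₂: 0 + 1(538.2) = 538.2
  H₂O: 0 + 2(538.2) = 1076
Dry total = 6328 kmol; y_CO₂ (dry) = 538.2 / 6328 = 0.08505.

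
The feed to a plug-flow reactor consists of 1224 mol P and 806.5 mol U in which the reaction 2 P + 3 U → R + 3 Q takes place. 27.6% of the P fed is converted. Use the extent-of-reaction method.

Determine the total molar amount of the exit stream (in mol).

1860 mol

P reacted = 0.276 × 1224 = 337.8 mol; ν_P = −2, so ξ = 337.8/2 = 168.9 mol.
Outlet amounts (n = n₀ + ν ξ):
  P: 1224 − 2(168.9) = 886.2
  U: 806.5 − 3(168.9) = 299.8
  R: 0 + 1(168.9) = 168.9
  Q: 0 + 3(168.9) = 506.7
Total out = 886.2 + 299.8 + 168.9 + 506.7 = 1862 mol.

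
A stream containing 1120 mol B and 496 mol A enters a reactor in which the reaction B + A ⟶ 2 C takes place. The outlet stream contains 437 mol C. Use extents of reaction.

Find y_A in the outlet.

For C: n = n₀ + 2ξ → 437 = 0 + 2ξ, giving ξ = 218.5 mol.
Outlet amounts (n = n₀ + ν ξ):
  B: 1120 − 1(218.5) = 901.5
  A: 496 − 1(218.5) = 277.5
  C: 0 + 2(218.5) = 437
Total out = 1616 mol; y_A = 277.5 / 1616 = 0.1717.

0.172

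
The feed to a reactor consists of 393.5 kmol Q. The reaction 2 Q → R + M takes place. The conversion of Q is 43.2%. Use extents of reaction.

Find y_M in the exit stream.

Q reacted = 0.432 × 393.5 = 170 kmol; ν_Q = −2, so ξ = 170/2 = 85 kmol.
Outlet amounts (n = n₀ + ν ξ):
  Q: 393.5 − 2(85) = 223.5
  R: 0 + 1(85) = 85
  M: 0 + 1(85) = 85
Total out = 393.5 kmol; y_M = 85 / 393.5 = 0.216.

0.216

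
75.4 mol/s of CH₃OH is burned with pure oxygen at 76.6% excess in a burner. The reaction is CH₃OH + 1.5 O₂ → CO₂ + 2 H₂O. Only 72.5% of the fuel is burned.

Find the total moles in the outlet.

Stoichiometric O₂ = 1.5 × 75.4 = 113.1 mol/s; O₂ fed = 113.1 × 1.766 = 199.7 mol/s.
Fuel reacted = 0.725 × 75.4 → ξ = 54.66 mol/s.
Outlet (n = n₀ + ν ξ):
  CH₃OH: 75.4 − 1(54.66) = 20.74
  O₂: 199.7 − 1.5(54.66) = 117.7
  CO₂: 0 + 1(54.66) = 54.66
  H₂O: 0 + 2(54.66) = 109.3
Total out = 20.74 + 117.7 + 54.66 + 109.3 = 302.5 mol/s.

302 mol/s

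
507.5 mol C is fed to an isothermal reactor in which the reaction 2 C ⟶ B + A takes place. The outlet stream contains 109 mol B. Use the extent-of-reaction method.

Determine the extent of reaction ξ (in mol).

For B: n = n₀ + 1ξ → 109 = 0 + 1ξ, giving ξ = 109 mol.
Outlet amounts (n = n₀ + ν ξ):
  C: 507.5 − 2(109) = 289.5
  B: 0 + 1(109) = 109
  A: 0 + 1(109) = 109

ξ = 109 mol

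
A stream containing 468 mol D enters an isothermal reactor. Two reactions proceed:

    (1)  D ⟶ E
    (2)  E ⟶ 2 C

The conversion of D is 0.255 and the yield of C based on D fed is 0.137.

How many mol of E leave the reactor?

Conversion of D: D consumed = 1ξ₁ = 0.255 × 468 → ξ₁ = 119.3 mol.
Yield of C: 2ξ₂ / 468 = 0.137 → ξ₂ = 32.06 mol.
Outlet amounts (n = n₀ + Σ ν·ξ):
  D: 468 − 1(119.3) = 348.7
  E: 0 + 1(119.3) − 1(32.06) = 87.28
  C: 0 + 2(32.06) = 64.12

87.3 mol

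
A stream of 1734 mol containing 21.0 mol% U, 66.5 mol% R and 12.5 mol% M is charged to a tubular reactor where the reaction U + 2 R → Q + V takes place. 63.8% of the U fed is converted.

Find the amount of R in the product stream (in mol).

688 mol

U reacted = 0.638 × 364.1 = 232.3 mol; ν_U = −1, so ξ = 232.3/1 = 232.3 mol.
Outlet amounts (n = n₀ + ν ξ):
  U: 364.1 − 1(232.3) = 131.8
  R: 1153 − 2(232.3) = 688.5
  Q: 0 + 1(232.3) = 232.3
  V: 0 + 1(232.3) = 232.3
  M: 216.8 (inert)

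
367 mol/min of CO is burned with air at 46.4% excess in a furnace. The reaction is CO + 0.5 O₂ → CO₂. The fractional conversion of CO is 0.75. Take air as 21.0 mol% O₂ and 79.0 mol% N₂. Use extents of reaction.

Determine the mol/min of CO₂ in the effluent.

Stoichiometric O₂ = 0.5 × 367 = 183.5 mol/min; O₂ fed = 183.5 × 1.464 = 268.6 mol/min.
N₂ fed = 268.6 × 79/21 = 1011 mol/min.
Fuel reacted = 0.75 × 367 → ξ = 275.2 mol/min.
Outlet (n = n₀ + ν ξ):
  CO: 367 − 1(275.2) = 91.75
  O₂: 268.6 − 0.5(275.2) = 131
  N₂: 1011 (inert)
  CO₂: 0 + 1(275.2) = 275.2

275 mol/min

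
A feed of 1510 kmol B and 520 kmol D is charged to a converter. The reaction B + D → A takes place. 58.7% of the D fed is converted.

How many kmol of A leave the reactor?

305 kmol

D reacted = 0.587 × 520 = 305.2 kmol; ν_D = −1, so ξ = 305.2/1 = 305.2 kmol.
Outlet amounts (n = n₀ + ν ξ):
  B: 1510 − 1(305.2) = 1205
  D: 520 − 1(305.2) = 214.8
  A: 0 + 1(305.2) = 305.2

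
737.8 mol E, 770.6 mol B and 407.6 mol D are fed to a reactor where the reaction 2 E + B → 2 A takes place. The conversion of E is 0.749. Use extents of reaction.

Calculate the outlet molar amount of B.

494 mol

E reacted = 0.749 × 737.8 = 552.6 mol; ν_E = −2, so ξ = 552.6/2 = 276.3 mol.
Outlet amounts (n = n₀ + ν ξ):
  E: 737.8 − 2(276.3) = 185.2
  B: 770.6 − 1(276.3) = 494.3
  A: 0 + 2(276.3) = 552.6
  D: 407.6 (inert)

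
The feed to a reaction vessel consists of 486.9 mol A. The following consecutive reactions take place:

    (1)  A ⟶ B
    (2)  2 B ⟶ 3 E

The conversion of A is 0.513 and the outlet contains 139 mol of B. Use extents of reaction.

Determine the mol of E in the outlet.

Conversion of A: A consumed = 1ξ₁ = 0.513 × 486.9 → ξ₁ = 249.8 mol.
B balance: n_B = 0 + 1ξ₁ − 2ξ₂ = 139 → ξ₂ = (1·249.8 − 139)/2 = 55.39 mol.
Outlet amounts (n = n₀ + Σ ν·ξ):
  A: 486.9 − 1(249.8) = 237.1
  B: 0 + 1(249.8) − 2(55.39) = 139
  E: 0 + 3(55.39) = 166.2

166 mol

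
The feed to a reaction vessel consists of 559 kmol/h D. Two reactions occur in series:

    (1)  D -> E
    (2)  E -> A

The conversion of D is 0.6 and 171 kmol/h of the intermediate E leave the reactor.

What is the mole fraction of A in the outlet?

0.294

Conversion of D: D consumed = 1ξ₁ = 0.6 × 559 → ξ₁ = 335.4 kmol/h.
E balance: n_E = 0 + 1ξ₁ − 1ξ₂ = 171 → ξ₂ = (1·335.4 − 171)/1 = 164.4 kmol/h.
Outlet amounts (n = n₀ + Σ ν·ξ):
  D: 559 − 1(335.4) = 223.6
  E: 0 + 1(335.4) − 1(164.4) = 171
  A: 0 + 1(164.4) = 164.4
Total out = 559 kmol/h; y_A = 164.4 / 559 = 0.2941.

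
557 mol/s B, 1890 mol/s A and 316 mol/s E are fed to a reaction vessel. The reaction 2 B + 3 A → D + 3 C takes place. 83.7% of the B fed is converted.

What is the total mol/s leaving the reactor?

B reacted = 0.837 × 557 = 466.2 mol/s; ν_B = −2, so ξ = 466.2/2 = 233.1 mol/s.
Outlet amounts (n = n₀ + ν ξ):
  B: 557 − 2(233.1) = 90.79
  A: 1890 − 3(233.1) = 1191
  D: 0 + 1(233.1) = 233.1
  C: 0 + 3(233.1) = 699.3
  E: 316 (inert)
Total out = 90.79 + 1191 + 233.1 + 699.3 + 316 = 2530 mol/s.

2530 mol/s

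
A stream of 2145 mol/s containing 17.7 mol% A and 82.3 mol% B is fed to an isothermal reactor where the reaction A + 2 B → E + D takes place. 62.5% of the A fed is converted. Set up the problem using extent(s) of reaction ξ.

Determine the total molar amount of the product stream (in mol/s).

A reacted = 0.625 × 379.7 = 237.3 mol/s; ν_A = −1, so ξ = 237.3/1 = 237.3 mol/s.
Outlet amounts (n = n₀ + ν ξ):
  A: 379.7 − 1(237.3) = 142.4
  B: 1765 − 2(237.3) = 1291
  E: 0 + 1(237.3) = 237.3
  D: 0 + 1(237.3) = 237.3
Total out = 142.4 + 1291 + 237.3 + 237.3 = 1908 mol/s.

1910 mol/s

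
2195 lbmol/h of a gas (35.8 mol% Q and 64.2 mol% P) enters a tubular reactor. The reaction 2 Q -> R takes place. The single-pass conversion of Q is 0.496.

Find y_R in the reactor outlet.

0.0974

Q reacted = 0.496 × 785.8 = 389.8 lbmol/h; ν_Q = −2, so ξ = 389.8/2 = 194.9 lbmol/h.
Outlet amounts (n = n₀ + ν ξ):
  Q: 785.8 − 2(194.9) = 396
  R: 0 + 1(194.9) = 194.9
  P: 1409 (inert)
Total out = 2000 lbmol/h; y_R = 194.9 / 2000 = 0.09743.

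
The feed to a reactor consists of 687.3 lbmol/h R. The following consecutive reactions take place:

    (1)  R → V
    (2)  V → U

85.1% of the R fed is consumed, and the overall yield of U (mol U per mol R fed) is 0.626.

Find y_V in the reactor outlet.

Conversion of R: R consumed = 1ξ₁ = 0.851 × 687.3 → ξ₁ = 584.9 lbmol/h.
Yield of U: 1ξ₂ / 687.3 = 0.626 → ξ₂ = 430.2 lbmol/h.
Outlet amounts (n = n₀ + Σ ν·ξ):
  R: 687.3 − 1(584.9) = 102.4
  V: 0 + 1(584.9) − 1(430.2) = 154.6
  U: 0 + 1(430.2) = 430.2
Total out = 687.3 lbmol/h; y_V = 154.6 / 687.3 = 0.225.

0.225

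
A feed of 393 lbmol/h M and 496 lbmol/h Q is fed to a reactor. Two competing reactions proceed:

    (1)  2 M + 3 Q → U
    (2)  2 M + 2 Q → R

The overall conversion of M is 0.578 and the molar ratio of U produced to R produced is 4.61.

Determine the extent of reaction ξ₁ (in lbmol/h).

Conversion of M: M consumed = 0.578 × 393 = 227.2 lbmol/h = 2ξ₁ + 2ξ₂.
Selectivity: 1ξ₁ / (1ξ₂) = 4.61 → ξ₁ = 4.61 ξ₂.
Substitute: (2·4.61 + 2) ξ₂ = 227.2 → ξ₂ = 20.25 lbmol/h, ξ₁ = 93.33 lbmol/h.
Outlet amounts (n = n₀ + Σ ν·ξ):
  M: 393 − 2(93.33) − 2(20.25) = 165.8
  Q: 496 − 3(93.33) − 2(20.25) = 175.5
  U: 0 + 1(93.33) = 93.33
  R: 0 + 1(20.25) = 20.25

ξ₁ = 93.3 lbmol/h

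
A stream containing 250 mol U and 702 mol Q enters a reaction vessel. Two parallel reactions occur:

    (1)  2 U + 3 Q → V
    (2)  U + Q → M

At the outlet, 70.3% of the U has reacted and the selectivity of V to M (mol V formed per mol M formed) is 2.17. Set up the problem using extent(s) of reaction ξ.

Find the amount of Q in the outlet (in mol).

Conversion of U: U consumed = 0.703 × 250 = 175.8 mol = 2ξ₁ + 1ξ₂.
Selectivity: 1ξ₁ / (1ξ₂) = 2.17 → ξ₁ = 2.17 ξ₂.
Substitute: (2·2.17 + 1) ξ₂ = 175.8 → ξ₂ = 32.91 mol, ξ₁ = 71.42 mol.
Outlet amounts (n = n₀ + Σ ν·ξ):
  U: 250 − 2(71.42) − 1(32.91) = 74.25
  Q: 702 − 3(71.42) − 1(32.91) = 454.8
  V: 0 + 1(71.42) = 71.42
  M: 0 + 1(32.91) = 32.91

455 mol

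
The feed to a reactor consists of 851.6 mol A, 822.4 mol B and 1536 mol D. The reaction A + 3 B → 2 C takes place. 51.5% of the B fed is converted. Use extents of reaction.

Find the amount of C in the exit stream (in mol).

282 mol

B reacted = 0.515 × 822.4 = 423.5 mol; ν_B = −3, so ξ = 423.5/3 = 141.2 mol.
Outlet amounts (n = n₀ + ν ξ):
  A: 851.6 − 1(141.2) = 710.4
  B: 822.4 − 3(141.2) = 398.9
  C: 0 + 2(141.2) = 282.4
  D: 1536 (inert)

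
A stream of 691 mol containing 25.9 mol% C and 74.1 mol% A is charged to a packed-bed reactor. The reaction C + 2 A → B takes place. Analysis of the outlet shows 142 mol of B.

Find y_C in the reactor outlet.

0.0908

For B: n = n₀ + 1ξ → 142 = 0 + 1ξ, giving ξ = 142 mol.
Outlet amounts (n = n₀ + ν ξ):
  C: 179 − 1(142) = 36.97
  A: 512 − 2(142) = 228
  B: 0 + 1(142) = 142
Total out = 407 mol; y_C = 36.97 / 407 = 0.09083.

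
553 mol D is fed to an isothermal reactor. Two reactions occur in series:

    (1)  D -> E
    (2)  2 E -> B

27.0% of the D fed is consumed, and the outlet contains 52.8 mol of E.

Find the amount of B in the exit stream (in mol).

48.3 mol

Conversion of D: D consumed = 1ξ₁ = 0.27 × 553 → ξ₁ = 149.3 mol.
E balance: n_E = 0 + 1ξ₁ − 2ξ₂ = 52.8 → ξ₂ = (1·149.3 − 52.8)/2 = 48.26 mol.
Outlet amounts (n = n₀ + Σ ν·ξ):
  D: 553 − 1(149.3) = 403.7
  E: 0 + 1(149.3) − 2(48.26) = 52.8
  B: 0 + 1(48.26) = 48.26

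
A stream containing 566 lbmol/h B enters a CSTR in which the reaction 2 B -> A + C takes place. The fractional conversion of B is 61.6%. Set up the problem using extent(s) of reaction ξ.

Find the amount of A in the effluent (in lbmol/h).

B reacted = 0.616 × 566 = 348.7 lbmol/h; ν_B = −2, so ξ = 348.7/2 = 174.3 lbmol/h.
Outlet amounts (n = n₀ + ν ξ):
  B: 566 − 2(174.3) = 217.3
  A: 0 + 1(174.3) = 174.3
  C: 0 + 1(174.3) = 174.3

174 lbmol/h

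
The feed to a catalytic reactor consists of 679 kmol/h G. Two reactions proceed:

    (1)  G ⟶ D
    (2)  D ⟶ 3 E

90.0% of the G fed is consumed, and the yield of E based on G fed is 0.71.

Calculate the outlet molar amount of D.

450 kmol/h

Conversion of G: G consumed = 1ξ₁ = 0.9 × 679 → ξ₁ = 611.1 kmol/h.
Yield of E: 3ξ₂ / 679 = 0.71 → ξ₂ = 160.7 kmol/h.
Outlet amounts (n = n₀ + Σ ν·ξ):
  G: 679 − 1(611.1) = 67.9
  D: 0 + 1(611.1) − 1(160.7) = 450.4
  E: 0 + 3(160.7) = 482.1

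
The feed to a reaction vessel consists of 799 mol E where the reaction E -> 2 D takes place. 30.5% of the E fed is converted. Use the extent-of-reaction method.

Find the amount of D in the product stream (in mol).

E reacted = 0.305 × 799 = 243.7 mol; ν_E = −1, so ξ = 243.7/1 = 243.7 mol.
Outlet amounts (n = n₀ + ν ξ):
  E: 799 − 1(243.7) = 555.3
  D: 0 + 2(243.7) = 487.4

487 mol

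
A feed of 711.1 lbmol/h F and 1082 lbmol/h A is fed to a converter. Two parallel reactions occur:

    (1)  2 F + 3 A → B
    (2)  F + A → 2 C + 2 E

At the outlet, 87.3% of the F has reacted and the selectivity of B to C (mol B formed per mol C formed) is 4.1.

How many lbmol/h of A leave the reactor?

169 lbmol/h

Conversion of F: F consumed = 0.873 × 711.1 = 620.8 lbmol/h = 2ξ₁ + 1ξ₂.
Selectivity: 1ξ₁ / (2ξ₂) = 4.1 → ξ₁ = 8.2 ξ₂.
Substitute: (2·8.2 + 1) ξ₂ = 620.8 → ξ₂ = 35.68 lbmol/h, ξ₁ = 292.6 lbmol/h.
Outlet amounts (n = n₀ + Σ ν·ξ):
  F: 711.1 − 2(292.6) − 1(35.68) = 90.31
  A: 1082 − 3(292.6) − 1(35.68) = 168.7
  B: 0 + 1(292.6) = 292.6
  C: 0 + 2(35.68) = 71.36
  E: 0 + 2(35.68) = 71.36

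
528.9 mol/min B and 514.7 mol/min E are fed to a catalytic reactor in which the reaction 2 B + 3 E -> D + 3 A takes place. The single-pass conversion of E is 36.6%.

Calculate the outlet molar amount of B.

403 mol/min

E reacted = 0.366 × 514.7 = 188.4 mol/min; ν_E = −3, so ξ = 188.4/3 = 62.79 mol/min.
Outlet amounts (n = n₀ + ν ξ):
  B: 528.9 − 2(62.79) = 403.3
  E: 514.7 − 3(62.79) = 326.3
  D: 0 + 1(62.79) = 62.79
  A: 0 + 3(62.79) = 188.4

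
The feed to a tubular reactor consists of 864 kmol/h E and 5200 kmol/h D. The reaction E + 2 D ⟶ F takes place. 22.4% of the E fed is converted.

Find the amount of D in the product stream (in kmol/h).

E reacted = 0.224 × 864 = 193.5 kmol/h; ν_E = −1, so ξ = 193.5/1 = 193.5 kmol/h.
Outlet amounts (n = n₀ + ν ξ):
  E: 864 − 1(193.5) = 670.5
  D: 5200 − 2(193.5) = 4813
  F: 0 + 1(193.5) = 193.5

4810 kmol/h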